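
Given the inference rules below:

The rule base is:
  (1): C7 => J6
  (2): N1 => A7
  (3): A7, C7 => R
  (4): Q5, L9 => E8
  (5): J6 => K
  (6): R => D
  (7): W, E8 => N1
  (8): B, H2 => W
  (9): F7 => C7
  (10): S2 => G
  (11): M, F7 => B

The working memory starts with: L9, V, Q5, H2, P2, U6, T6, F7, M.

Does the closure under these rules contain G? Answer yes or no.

no

Round 1 fires (4), (9), (11), giving E8, C7, B.
Round 2 fires (1), (8), giving J6, W.
Round 3 fires (5), (7), giving K, N1.
Round 4 fires (2), giving A7.
Round 5 fires (3), giving R.
Round 6 fires (6), giving D.
Fixed point reached. G is concluded only by (10); (10) needs S2 (never derived).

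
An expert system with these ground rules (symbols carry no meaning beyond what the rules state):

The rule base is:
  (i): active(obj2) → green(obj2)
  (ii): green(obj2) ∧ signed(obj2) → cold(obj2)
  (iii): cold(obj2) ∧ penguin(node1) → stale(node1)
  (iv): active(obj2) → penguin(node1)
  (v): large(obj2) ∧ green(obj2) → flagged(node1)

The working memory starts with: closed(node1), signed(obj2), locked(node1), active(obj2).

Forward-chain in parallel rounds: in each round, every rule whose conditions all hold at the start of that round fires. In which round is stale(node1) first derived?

[1] (i) [active(obj2) → green(obj2)]; (iv) [active(obj2) → penguin(node1)]. ⇒ new: green(obj2), penguin(node1).
[2] (ii) [green(obj2) ∧ signed(obj2) → cold(obj2)]. ⇒ new: cold(obj2).
[3] (iii) [cold(obj2) ∧ penguin(node1) → stale(node1)]. ⇒ new: stale(node1).
stale(node1) first appears in round 3.

3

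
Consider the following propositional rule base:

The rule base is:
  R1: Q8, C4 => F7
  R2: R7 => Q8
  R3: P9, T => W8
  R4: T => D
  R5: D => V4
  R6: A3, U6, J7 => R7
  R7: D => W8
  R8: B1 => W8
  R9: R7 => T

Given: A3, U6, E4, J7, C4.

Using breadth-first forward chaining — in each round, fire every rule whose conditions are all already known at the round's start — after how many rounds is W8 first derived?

Round 1 fires R6, giving R7.
Round 2 fires R2, R9, giving Q8, T.
Round 3 fires R1, R4, giving F7, D.
Round 4 fires R5, R7, giving V4, W8.
W8 first appears in round 4.

4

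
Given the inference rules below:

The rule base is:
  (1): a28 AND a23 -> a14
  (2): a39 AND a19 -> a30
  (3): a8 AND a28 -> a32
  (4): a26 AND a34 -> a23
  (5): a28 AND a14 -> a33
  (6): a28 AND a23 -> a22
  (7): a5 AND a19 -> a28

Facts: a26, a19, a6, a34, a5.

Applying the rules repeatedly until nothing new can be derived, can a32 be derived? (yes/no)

[1] (4) [a26 AND a34 -> a23]; (7) [a5 AND a19 -> a28]. ⇒ new: a23, a28.
[2] (1) [a28 AND a23 -> a14]; (6) [a28 AND a23 -> a22]. ⇒ new: a14, a22.
[3] (5) [a28 AND a14 -> a33]. ⇒ new: a33.
Fixed point reached. a32 is concluded only by (3); (3) needs a8 (never derived).

no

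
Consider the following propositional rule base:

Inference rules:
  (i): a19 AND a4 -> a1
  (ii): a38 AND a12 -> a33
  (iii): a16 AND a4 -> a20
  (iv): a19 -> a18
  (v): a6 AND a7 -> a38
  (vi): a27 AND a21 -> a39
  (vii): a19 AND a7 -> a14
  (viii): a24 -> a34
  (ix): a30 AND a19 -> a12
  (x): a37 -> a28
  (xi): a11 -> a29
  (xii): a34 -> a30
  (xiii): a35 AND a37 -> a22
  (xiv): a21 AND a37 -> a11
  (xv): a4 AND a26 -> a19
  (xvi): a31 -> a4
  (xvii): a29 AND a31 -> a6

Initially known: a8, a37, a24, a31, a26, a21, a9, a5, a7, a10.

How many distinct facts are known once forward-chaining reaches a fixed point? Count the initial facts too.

Round 1 — (viii), (x), (xiv), (xvi), derive a34, a28, a11, a4.
Round 2 — (xi), (xii), (xv), derive a29, a30, a19.
Round 3 — (i), (iv), (vii), (ix), (xvii), derive a1, a18, a14, a12, a6.
Round 4 — (v), derive a38.
Round 5 — (ii), derive a33.
Closure: {a1, a10, a11, a12, a14, a18, a19, a21, a24, a26, a28, a29, a30, a31, a33, a34, a37, a38, a4, a5, a6, a7, a8, a9} — 24 facts.

24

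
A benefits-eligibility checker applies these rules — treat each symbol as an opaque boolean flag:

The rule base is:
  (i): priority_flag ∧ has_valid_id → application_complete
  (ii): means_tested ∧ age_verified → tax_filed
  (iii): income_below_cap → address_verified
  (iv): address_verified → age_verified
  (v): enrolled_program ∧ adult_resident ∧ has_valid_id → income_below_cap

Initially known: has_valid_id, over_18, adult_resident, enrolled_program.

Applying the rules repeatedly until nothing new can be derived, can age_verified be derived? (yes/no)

Round 1 fires (v), giving income_below_cap.
Round 2 fires (iii), giving address_verified.
Round 3 fires (iv), giving age_verified.
age_verified appears in round 3, so it is derivable.

yes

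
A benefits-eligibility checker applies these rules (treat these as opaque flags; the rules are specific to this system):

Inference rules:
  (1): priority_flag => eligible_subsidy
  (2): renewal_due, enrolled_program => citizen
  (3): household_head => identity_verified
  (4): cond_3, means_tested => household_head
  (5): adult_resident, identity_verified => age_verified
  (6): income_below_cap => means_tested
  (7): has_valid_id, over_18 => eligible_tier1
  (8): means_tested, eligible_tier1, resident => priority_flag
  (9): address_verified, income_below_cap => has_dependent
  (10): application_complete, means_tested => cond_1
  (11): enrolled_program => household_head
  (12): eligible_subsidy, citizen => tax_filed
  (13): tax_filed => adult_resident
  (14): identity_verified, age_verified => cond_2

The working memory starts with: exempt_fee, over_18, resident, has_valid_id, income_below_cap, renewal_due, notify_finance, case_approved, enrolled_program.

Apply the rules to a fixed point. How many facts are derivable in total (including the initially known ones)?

20

Round 1 — (2), (6), (7), (11), derive citizen, means_tested, eligible_tier1, household_head.
Round 2 — (3), (8), derive identity_verified, priority_flag.
Round 3 — (1), derive eligible_subsidy.
Round 4 — (12), derive tax_filed.
Round 5 — (13), derive adult_resident.
Round 6 — (5), derive age_verified.
Round 7 — (14), derive cond_2.
Closure: {adult_resident, age_verified, case_approved, citizen, cond_2, eligible_subsidy, eligible_tier1, enrolled_program, exempt_fee, has_valid_id, household_head, identity_verified, income_below_cap, means_tested, notify_finance, over_18, priority_flag, renewal_due, resident, tax_filed} — 20 facts.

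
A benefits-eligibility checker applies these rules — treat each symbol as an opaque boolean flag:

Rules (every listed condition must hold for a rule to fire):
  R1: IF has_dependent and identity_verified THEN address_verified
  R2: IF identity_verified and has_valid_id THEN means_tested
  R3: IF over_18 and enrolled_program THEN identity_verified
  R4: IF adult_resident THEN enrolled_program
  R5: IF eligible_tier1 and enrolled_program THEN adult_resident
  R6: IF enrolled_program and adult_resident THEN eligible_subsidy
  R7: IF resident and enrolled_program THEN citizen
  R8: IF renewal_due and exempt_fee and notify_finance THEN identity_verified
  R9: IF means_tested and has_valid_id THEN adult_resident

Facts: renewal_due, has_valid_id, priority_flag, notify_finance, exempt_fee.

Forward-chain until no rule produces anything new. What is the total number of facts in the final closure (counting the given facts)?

Round 1: R8 [IF renewal_due and exempt_fee and notify_finance THEN identity_verified]. New: identity_verified.
Round 2: R2 [IF identity_verified and has_valid_id THEN means_tested]. New: means_tested.
Round 3: R9 [IF means_tested and has_valid_id THEN adult_resident]. New: adult_resident.
Round 4: R4 [IF adult_resident THEN enrolled_program]. New: enrolled_program.
Round 5: R6 [IF enrolled_program and adult_resident THEN eligible_subsidy]. New: eligible_subsidy.
Closure: {adult_resident, eligible_subsidy, enrolled_program, exempt_fee, has_valid_id, identity_verified, means_tested, notify_finance, priority_flag, renewal_due} — 10 facts.

10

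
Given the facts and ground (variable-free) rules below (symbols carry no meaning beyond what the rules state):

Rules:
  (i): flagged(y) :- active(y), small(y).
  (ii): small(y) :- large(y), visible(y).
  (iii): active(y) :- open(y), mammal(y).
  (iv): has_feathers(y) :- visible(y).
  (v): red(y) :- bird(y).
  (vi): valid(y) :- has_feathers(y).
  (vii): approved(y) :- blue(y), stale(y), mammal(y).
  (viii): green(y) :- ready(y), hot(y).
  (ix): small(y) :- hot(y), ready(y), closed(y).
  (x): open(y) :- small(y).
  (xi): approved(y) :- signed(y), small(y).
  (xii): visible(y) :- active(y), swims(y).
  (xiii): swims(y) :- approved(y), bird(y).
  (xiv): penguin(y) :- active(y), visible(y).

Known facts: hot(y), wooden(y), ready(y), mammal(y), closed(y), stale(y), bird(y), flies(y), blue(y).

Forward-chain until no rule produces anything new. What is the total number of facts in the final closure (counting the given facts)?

21

[1] (v) [red(y) :- bird(y).]; (vii) [approved(y) :- blue(y), stale(y), mammal(y).]; (viii) [green(y) :- ready(y), hot(y).]; (ix) [small(y) :- hot(y), ready(y), closed(y).]. ⇒ new: red(y), approved(y), green(y), small(y).
[2] (x) [open(y) :- small(y).]; (xiii) [swims(y) :- approved(y), bird(y).]. ⇒ new: open(y), swims(y).
[3] (iii) [active(y) :- open(y), mammal(y).]. ⇒ new: active(y).
[4] (i) [flagged(y) :- active(y), small(y).]; (xii) [visible(y) :- active(y), swims(y).]. ⇒ new: flagged(y), visible(y).
[5] (iv) [has_feathers(y) :- visible(y).]; (xiv) [penguin(y) :- active(y), visible(y).]. ⇒ new: has_feathers(y), penguin(y).
[6] (vi) [valid(y) :- has_feathers(y).]. ⇒ new: valid(y).
Closure: {active(y), approved(y), bird(y), blue(y), closed(y), flagged(y), flies(y), green(y), has_feathers(y), hot(y), mammal(y), open(y), penguin(y), ready(y), red(y), small(y), stale(y), swims(y), valid(y), visible(y), wooden(y)} — 21 facts.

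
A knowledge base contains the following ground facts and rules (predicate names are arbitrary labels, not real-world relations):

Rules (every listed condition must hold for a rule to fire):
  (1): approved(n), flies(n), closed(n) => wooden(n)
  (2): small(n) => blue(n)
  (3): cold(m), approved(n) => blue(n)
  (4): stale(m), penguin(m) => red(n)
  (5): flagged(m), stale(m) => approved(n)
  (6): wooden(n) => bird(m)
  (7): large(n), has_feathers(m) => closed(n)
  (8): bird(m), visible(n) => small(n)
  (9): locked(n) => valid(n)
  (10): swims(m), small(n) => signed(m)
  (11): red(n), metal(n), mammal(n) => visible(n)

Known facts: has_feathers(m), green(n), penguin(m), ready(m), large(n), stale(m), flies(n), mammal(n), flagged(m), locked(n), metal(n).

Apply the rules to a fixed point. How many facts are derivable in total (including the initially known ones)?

Round 1 — (4), (5), (7), (9), derive red(n), approved(n), closed(n), valid(n).
Round 2 — (1), (11), derive wooden(n), visible(n).
Round 3 — (6), derive bird(m).
Round 4 — (8), derive small(n).
Round 5 — (2), derive blue(n).
Closure: {approved(n), bird(m), blue(n), closed(n), flagged(m), flies(n), green(n), has_feathers(m), large(n), locked(n), mammal(n), metal(n), penguin(m), ready(m), red(n), small(n), stale(m), valid(n), visible(n), wooden(n)} — 20 facts.

20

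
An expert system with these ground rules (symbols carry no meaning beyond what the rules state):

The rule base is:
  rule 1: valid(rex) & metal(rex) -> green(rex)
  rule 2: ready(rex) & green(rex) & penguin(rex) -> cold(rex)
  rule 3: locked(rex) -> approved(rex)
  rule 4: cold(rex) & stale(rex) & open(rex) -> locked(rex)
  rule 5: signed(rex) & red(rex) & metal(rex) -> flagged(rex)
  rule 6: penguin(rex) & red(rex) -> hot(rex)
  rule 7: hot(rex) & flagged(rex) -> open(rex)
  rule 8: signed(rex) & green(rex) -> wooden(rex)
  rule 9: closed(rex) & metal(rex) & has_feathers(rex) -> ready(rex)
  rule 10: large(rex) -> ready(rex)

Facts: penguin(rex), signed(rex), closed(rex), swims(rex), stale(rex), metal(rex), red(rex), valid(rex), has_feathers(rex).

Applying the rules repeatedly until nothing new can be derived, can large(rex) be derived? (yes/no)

Round 1: rule 1 [valid(rex) & metal(rex) -> green(rex)]; rule 5 [signed(rex) & red(rex) & metal(rex) -> flagged(rex)]; rule 6 [penguin(rex) & red(rex) -> hot(rex)]; rule 9 [closed(rex) & metal(rex) & has_feathers(rex) -> ready(rex)]. Adds green(rex), flagged(rex), hot(rex), ready(rex).
Round 2: rule 2 [ready(rex) & green(rex) & penguin(rex) -> cold(rex)]; rule 7 [hot(rex) & flagged(rex) -> open(rex)]; rule 8 [signed(rex) & green(rex) -> wooden(rex)]. Adds cold(rex), open(rex), wooden(rex).
Round 3: rule 4 [cold(rex) & stale(rex) & open(rex) -> locked(rex)]. Adds locked(rex).
Round 4: rule 3 [locked(rex) -> approved(rex)]. Adds approved(rex).
Fixed point reached. No rule has large(rex) as a consequent, and it is not given.

no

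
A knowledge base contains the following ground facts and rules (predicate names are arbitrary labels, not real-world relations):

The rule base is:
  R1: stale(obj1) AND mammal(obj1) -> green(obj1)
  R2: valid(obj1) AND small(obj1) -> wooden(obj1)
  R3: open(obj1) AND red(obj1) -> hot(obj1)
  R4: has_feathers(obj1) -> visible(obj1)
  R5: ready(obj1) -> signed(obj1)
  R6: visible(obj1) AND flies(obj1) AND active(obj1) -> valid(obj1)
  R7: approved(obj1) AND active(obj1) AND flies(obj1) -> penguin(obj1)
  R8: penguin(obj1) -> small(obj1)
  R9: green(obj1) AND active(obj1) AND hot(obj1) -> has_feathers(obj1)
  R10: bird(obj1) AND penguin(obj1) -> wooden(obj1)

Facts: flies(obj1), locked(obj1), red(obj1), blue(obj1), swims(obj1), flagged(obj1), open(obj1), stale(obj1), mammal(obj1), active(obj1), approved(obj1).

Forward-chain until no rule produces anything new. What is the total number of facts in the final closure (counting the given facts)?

Round 1: R1 [stale(obj1) AND mammal(obj1) -> green(obj1)]; R3 [open(obj1) AND red(obj1) -> hot(obj1)]; R7 [approved(obj1) AND active(obj1) AND flies(obj1) -> penguin(obj1)]. Adds green(obj1), hot(obj1), penguin(obj1).
Round 2: R8 [penguin(obj1) -> small(obj1)]; R9 [green(obj1) AND active(obj1) AND hot(obj1) -> has_feathers(obj1)]. Adds small(obj1), has_feathers(obj1).
Round 3: R4 [has_feathers(obj1) -> visible(obj1)]. Adds visible(obj1).
Round 4: R6 [visible(obj1) AND flies(obj1) AND active(obj1) -> valid(obj1)]. Adds valid(obj1).
Round 5: R2 [valid(obj1) AND small(obj1) -> wooden(obj1)]. Adds wooden(obj1).
Closure: {active(obj1), approved(obj1), blue(obj1), flagged(obj1), flies(obj1), green(obj1), has_feathers(obj1), hot(obj1), locked(obj1), mammal(obj1), open(obj1), penguin(obj1), red(obj1), small(obj1), stale(obj1), swims(obj1), valid(obj1), visible(obj1), wooden(obj1)} — 19 facts.

19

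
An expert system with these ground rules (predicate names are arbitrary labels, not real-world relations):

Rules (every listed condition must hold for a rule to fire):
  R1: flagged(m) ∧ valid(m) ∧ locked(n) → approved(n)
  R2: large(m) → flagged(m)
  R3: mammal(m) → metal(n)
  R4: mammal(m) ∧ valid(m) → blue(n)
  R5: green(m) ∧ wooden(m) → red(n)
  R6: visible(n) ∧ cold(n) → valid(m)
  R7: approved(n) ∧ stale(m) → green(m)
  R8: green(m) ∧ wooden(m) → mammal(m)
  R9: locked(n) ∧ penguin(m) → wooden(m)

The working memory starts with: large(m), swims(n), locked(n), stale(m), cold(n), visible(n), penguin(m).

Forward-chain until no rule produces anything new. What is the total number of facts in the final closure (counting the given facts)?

[1] R2 [large(m) → flagged(m)]; R6 [visible(n) ∧ cold(n) → valid(m)]; R9 [locked(n) ∧ penguin(m) → wooden(m)]. ⇒ new: flagged(m), valid(m), wooden(m).
[2] R1 [flagged(m) ∧ valid(m) ∧ locked(n) → approved(n)]. ⇒ new: approved(n).
[3] R7 [approved(n) ∧ stale(m) → green(m)]. ⇒ new: green(m).
[4] R5 [green(m) ∧ wooden(m) → red(n)]; R8 [green(m) ∧ wooden(m) → mammal(m)]. ⇒ new: red(n), mammal(m).
[5] R3 [mammal(m) → metal(n)]; R4 [mammal(m) ∧ valid(m) → blue(n)]. ⇒ new: metal(n), blue(n).
Closure: {approved(n), blue(n), cold(n), flagged(m), green(m), large(m), locked(n), mammal(m), metal(n), penguin(m), red(n), stale(m), swims(n), valid(m), visible(n), wooden(m)} — 16 facts.

16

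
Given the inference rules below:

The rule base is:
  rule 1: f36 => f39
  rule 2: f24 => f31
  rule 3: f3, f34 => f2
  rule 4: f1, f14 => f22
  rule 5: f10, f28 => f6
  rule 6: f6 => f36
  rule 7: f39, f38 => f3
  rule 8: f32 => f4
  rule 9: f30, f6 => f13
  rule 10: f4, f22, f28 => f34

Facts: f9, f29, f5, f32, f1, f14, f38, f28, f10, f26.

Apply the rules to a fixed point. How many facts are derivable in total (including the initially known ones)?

Round 1 — rule 4, rule 5, rule 8, derive f22, f6, f4.
Round 2 — rule 6, rule 10, derive f36, f34.
Round 3 — rule 1, derive f39.
Round 4 — rule 7, derive f3.
Round 5 — rule 3, derive f2.
Closure: {f1, f10, f14, f2, f22, f26, f28, f29, f3, f32, f34, f36, f38, f39, f4, f5, f6, f9} — 18 facts.

18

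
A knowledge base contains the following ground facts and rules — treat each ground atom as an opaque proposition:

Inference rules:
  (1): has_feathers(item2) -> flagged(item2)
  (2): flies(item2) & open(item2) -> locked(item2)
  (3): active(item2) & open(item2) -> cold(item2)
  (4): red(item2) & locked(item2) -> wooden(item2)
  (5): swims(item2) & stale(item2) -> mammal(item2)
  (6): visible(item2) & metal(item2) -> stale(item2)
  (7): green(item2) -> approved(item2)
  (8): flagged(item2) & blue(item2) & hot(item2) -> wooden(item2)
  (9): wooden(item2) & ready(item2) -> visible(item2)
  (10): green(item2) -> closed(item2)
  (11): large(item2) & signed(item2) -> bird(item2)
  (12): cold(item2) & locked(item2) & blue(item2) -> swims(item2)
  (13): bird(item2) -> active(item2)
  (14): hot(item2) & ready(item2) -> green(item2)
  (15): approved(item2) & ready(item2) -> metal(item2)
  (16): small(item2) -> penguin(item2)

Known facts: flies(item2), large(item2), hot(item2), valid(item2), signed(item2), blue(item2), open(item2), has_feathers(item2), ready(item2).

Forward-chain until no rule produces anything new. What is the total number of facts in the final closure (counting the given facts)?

23

Round 1 — (1), (2), (11), (14), derive flagged(item2), locked(item2), bird(item2), green(item2).
Round 2 — (7), (8), (10), (13), derive approved(item2), wooden(item2), closed(item2), active(item2).
Round 3 — (3), (9), (15), derive cold(item2), visible(item2), metal(item2).
Round 4 — (6), (12), derive stale(item2), swims(item2).
Round 5 — (5), derive mammal(item2).
Closure: {active(item2), approved(item2), bird(item2), blue(item2), closed(item2), cold(item2), flagged(item2), flies(item2), green(item2), has_feathers(item2), hot(item2), large(item2), locked(item2), mammal(item2), metal(item2), open(item2), ready(item2), signed(item2), stale(item2), swims(item2), valid(item2), visible(item2), wooden(item2)} — 23 facts.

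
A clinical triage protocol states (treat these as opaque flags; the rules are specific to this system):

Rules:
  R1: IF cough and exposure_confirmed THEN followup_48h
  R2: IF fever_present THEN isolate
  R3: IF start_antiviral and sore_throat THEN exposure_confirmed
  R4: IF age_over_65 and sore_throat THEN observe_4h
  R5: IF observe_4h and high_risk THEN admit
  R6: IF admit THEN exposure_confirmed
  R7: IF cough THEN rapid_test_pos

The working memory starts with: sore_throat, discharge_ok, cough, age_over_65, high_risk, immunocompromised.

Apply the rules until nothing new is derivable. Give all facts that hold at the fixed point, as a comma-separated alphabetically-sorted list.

Round 1: R4 [IF age_over_65 and sore_throat THEN observe_4h]; R7 [IF cough THEN rapid_test_pos]. New: observe_4h, rapid_test_pos.
Round 2: R5 [IF observe_4h and high_risk THEN admit]. New: admit.
Round 3: R6 [IF admit THEN exposure_confirmed]. New: exposure_confirmed.
Round 4: R1 [IF cough and exposure_confirmed THEN followup_48h]. New: followup_48h.

admit, age_over_65, cough, discharge_ok, exposure_confirmed, followup_48h, high_risk, immunocompromised, observe_4h, rapid_test_pos, sore_throat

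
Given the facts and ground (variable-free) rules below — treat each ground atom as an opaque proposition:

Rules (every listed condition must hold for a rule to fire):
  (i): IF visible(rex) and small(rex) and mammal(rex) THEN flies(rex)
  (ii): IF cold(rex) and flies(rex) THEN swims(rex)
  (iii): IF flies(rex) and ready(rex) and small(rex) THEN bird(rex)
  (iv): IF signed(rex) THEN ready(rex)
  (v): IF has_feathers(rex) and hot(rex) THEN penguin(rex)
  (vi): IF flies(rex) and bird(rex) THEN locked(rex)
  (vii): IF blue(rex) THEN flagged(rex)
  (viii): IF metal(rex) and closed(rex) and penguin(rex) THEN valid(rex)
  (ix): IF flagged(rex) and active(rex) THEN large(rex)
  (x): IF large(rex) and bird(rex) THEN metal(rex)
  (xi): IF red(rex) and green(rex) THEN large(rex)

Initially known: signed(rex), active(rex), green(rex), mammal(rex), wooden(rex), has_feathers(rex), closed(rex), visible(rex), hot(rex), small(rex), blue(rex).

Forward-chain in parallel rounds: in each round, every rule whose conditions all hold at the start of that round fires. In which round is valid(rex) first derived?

4

Round 1 fires (i), (iv), (v), (vii), giving flies(rex), ready(rex), penguin(rex), flagged(rex).
Round 2 fires (iii), (ix), giving bird(rex), large(rex).
Round 3 fires (vi), (x), giving locked(rex), metal(rex).
Round 4 fires (viii), giving valid(rex).
valid(rex) first appears in round 4.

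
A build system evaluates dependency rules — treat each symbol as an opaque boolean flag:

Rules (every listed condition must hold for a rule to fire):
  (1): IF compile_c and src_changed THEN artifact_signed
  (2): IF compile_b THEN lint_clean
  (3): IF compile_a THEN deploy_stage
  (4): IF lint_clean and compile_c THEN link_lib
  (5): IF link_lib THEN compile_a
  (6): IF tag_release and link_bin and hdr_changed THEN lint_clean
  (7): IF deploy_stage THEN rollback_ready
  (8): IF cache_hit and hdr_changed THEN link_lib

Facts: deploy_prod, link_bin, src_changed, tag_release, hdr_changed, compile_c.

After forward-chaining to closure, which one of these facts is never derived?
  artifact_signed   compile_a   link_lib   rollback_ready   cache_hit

cache_hit

[1] (1) [IF compile_c and src_changed THEN artifact_signed]; (6) [IF tag_release and link_bin and hdr_changed THEN lint_clean]. ⇒ new: artifact_signed, lint_clean.
[2] (4) [IF lint_clean and compile_c THEN link_lib]. ⇒ new: link_lib.
[3] (5) [IF link_lib THEN compile_a]. ⇒ new: compile_a.
[4] (3) [IF compile_a THEN deploy_stage]. ⇒ new: deploy_stage.
[5] (7) [IF deploy_stage THEN rollback_ready]. ⇒ new: rollback_ready.
Derived: link_lib (round 2), compile_a (round 3), rollback_ready (round 5), artifact_signed (round 1). cache_hit never appears in any round.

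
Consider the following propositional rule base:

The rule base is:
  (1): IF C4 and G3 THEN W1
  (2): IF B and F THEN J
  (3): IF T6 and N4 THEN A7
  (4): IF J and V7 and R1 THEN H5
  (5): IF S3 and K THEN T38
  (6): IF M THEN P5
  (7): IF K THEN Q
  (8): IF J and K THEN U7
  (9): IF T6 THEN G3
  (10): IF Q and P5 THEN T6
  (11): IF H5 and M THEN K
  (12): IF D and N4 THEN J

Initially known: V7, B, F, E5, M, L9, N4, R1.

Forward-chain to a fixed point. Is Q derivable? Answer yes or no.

yes

Round 1 fires (2), (6), giving J, P5.
Round 2 fires (4), giving H5.
Round 3 fires (11), giving K.
Round 4 fires (7), (8), giving Q, U7.
Round 5 fires (10), giving T6.
Round 6 fires (3), (9), giving A7, G3.
Q appears in round 4, so it is derivable.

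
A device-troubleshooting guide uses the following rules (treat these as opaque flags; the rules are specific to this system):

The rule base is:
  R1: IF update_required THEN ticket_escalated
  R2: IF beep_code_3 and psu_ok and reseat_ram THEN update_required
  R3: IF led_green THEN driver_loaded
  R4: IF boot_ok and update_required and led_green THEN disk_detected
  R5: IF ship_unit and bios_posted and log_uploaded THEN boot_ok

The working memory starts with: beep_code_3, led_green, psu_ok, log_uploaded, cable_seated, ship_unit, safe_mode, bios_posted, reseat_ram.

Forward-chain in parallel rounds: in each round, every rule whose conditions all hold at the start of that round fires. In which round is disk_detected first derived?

2

Round 1: R2 [IF beep_code_3 and psu_ok and reseat_ram THEN update_required]; R3 [IF led_green THEN driver_loaded]; R5 [IF ship_unit and bios_posted and log_uploaded THEN boot_ok]. New: update_required, driver_loaded, boot_ok.
Round 2: R1 [IF update_required THEN ticket_escalated]; R4 [IF boot_ok and update_required and led_green THEN disk_detected]. New: ticket_escalated, disk_detected.
disk_detected first appears in round 2.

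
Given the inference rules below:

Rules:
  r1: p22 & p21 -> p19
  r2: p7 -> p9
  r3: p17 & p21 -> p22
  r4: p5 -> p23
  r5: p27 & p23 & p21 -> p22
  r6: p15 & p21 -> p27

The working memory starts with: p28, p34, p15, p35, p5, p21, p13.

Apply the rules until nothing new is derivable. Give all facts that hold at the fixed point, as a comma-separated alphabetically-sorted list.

p13, p15, p19, p21, p22, p23, p27, p28, p34, p35, p5

Round 1: r4 [p5 -> p23]; r6 [p15 & p21 -> p27]. Adds p23, p27.
Round 2: r5 [p27 & p23 & p21 -> p22]. Adds p22.
Round 3: r1 [p22 & p21 -> p19]. Adds p19.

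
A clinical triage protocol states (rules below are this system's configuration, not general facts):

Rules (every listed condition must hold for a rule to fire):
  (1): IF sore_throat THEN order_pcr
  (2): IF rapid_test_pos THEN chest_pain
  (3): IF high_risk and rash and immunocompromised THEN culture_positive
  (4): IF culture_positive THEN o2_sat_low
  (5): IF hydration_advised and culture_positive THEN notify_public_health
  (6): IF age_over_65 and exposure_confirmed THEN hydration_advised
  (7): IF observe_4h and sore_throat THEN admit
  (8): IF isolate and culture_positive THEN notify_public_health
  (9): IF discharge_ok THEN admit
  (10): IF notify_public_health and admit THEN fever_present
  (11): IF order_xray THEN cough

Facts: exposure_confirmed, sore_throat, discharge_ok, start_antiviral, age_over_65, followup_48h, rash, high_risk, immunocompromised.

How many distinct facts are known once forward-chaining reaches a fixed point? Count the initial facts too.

[1] (1) [IF sore_throat THEN order_pcr]; (3) [IF high_risk and rash and immunocompromised THEN culture_positive]; (6) [IF age_over_65 and exposure_confirmed THEN hydration_advised]; (9) [IF discharge_ok THEN admit]. ⇒ new: order_pcr, culture_positive, hydration_advised, admit.
[2] (4) [IF culture_positive THEN o2_sat_low]; (5) [IF hydration_advised and culture_positive THEN notify_public_health]. ⇒ new: o2_sat_low, notify_public_health.
[3] (10) [IF notify_public_health and admit THEN fever_present]. ⇒ new: fever_present.
Closure: {admit, age_over_65, culture_positive, discharge_ok, exposure_confirmed, fever_present, followup_48h, high_risk, hydration_advised, immunocompromised, notify_public_health, o2_sat_low, order_pcr, rash, sore_throat, start_antiviral} — 16 facts.

16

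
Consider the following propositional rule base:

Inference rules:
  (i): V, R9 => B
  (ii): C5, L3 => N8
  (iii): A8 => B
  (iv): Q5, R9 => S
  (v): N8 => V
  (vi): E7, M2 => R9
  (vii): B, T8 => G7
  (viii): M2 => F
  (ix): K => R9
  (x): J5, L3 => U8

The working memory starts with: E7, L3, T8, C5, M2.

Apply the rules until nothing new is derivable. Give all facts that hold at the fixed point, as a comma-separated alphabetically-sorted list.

Round 1: (ii) [C5, L3 => N8]; (vi) [E7, M2 => R9]; (viii) [M2 => F]. New: N8, R9, F.
Round 2: (v) [N8 => V]. New: V.
Round 3: (i) [V, R9 => B]. New: B.
Round 4: (vii) [B, T8 => G7]. New: G7.

B, C5, E7, F, G7, L3, M2, N8, R9, T8, V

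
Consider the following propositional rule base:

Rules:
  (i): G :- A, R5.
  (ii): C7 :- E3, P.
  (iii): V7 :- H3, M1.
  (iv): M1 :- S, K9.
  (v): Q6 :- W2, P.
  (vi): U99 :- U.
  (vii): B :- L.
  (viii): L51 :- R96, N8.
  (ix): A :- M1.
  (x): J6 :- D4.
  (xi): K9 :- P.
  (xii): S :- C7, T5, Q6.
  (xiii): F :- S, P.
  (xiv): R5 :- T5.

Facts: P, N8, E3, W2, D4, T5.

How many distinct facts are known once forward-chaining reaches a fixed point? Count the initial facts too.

16

Round 1: (ii) [C7 :- E3, P.]; (v) [Q6 :- W2, P.]; (x) [J6 :- D4.]; (xi) [K9 :- P.]; (xiv) [R5 :- T5.]. New: C7, Q6, J6, K9, R5.
Round 2: (xii) [S :- C7, T5, Q6.]. New: S.
Round 3: (iv) [M1 :- S, K9.]; (xiii) [F :- S, P.]. New: M1, F.
Round 4: (ix) [A :- M1.]. New: A.
Round 5: (i) [G :- A, R5.]. New: G.
Closure: {A, C7, D4, E3, F, G, J6, K9, M1, N8, P, Q6, R5, S, T5, W2} — 16 facts.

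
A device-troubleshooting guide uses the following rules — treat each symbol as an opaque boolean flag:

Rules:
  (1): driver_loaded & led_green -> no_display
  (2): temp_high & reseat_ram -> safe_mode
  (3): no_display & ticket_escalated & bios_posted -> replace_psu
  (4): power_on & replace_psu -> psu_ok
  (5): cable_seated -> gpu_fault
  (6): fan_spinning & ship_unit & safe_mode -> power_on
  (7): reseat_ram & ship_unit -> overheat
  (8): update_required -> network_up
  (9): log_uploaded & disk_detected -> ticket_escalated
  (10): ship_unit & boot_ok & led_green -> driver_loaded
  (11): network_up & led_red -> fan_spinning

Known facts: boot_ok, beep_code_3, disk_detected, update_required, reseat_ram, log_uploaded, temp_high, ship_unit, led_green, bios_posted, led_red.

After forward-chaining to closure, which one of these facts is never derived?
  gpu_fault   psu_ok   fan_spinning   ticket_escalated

gpu_fault

Round 1 fires (2), (7), (8), (9), (10), giving safe_mode, overheat, network_up, ticket_escalated, driver_loaded.
Round 2 fires (1), (11), giving no_display, fan_spinning.
Round 3 fires (3), (6), giving replace_psu, power_on.
Round 4 fires (4), giving psu_ok.
Derived: ticket_escalated (round 1), fan_spinning (round 2), psu_ok (round 4). gpu_fault never appears in any round.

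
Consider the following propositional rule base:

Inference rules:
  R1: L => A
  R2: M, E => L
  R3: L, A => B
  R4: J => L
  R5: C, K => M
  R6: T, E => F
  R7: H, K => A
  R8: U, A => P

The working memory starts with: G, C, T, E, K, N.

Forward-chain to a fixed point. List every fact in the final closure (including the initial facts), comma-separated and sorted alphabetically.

Round 1: R5 [C, K => M]; R6 [T, E => F]. Adds M, F.
Round 2: R2 [M, E => L]. Adds L.
Round 3: R1 [L => A]. Adds A.
Round 4: R3 [L, A => B]. Adds B.

A, B, C, E, F, G, K, L, M, N, T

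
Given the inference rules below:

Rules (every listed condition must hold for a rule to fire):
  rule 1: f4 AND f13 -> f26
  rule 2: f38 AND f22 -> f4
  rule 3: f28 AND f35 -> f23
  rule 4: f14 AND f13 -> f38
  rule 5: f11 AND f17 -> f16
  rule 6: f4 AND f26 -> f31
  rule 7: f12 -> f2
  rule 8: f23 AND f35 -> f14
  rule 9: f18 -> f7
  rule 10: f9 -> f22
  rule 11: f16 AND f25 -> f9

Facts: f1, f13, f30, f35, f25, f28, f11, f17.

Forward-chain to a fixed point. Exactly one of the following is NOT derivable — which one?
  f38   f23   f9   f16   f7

f7

[1] rule 3 [f28 AND f35 -> f23]; rule 5 [f11 AND f17 -> f16]. ⇒ new: f23, f16.
[2] rule 8 [f23 AND f35 -> f14]; rule 11 [f16 AND f25 -> f9]. ⇒ new: f14, f9.
[3] rule 4 [f14 AND f13 -> f38]; rule 10 [f9 -> f22]. ⇒ new: f38, f22.
[4] rule 2 [f38 AND f22 -> f4]. ⇒ new: f4.
[5] rule 1 [f4 AND f13 -> f26]. ⇒ new: f26.
[6] rule 6 [f4 AND f26 -> f31]. ⇒ new: f31.
Derived: f16 (round 1), f38 (round 3), f23 (round 1), f9 (round 2). f7 never appears in any round.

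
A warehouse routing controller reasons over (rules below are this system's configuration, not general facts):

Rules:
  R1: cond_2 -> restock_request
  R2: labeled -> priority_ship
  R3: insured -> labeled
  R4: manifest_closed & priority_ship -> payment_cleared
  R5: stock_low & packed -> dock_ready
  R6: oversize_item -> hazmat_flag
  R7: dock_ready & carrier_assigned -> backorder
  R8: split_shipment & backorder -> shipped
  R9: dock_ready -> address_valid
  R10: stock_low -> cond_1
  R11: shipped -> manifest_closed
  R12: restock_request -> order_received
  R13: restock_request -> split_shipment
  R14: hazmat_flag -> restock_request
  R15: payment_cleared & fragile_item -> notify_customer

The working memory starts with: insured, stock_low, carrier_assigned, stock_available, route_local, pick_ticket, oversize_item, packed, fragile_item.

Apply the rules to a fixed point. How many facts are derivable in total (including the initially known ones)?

Round 1: R3 [insured -> labeled]; R5 [stock_low & packed -> dock_ready]; R6 [oversize_item -> hazmat_flag]; R10 [stock_low -> cond_1]. Adds labeled, dock_ready, hazmat_flag, cond_1.
Round 2: R2 [labeled -> priority_ship]; R7 [dock_ready & carrier_assigned -> backorder]; R9 [dock_ready -> address_valid]; R14 [hazmat_flag -> restock_request]. Adds priority_ship, backorder, address_valid, restock_request.
Round 3: R12 [restock_request -> order_received]; R13 [restock_request -> split_shipment]. Adds order_received, split_shipment.
Round 4: R8 [split_shipment & backorder -> shipped]. Adds shipped.
Round 5: R11 [shipped -> manifest_closed]. Adds manifest_closed.
Round 6: R4 [manifest_closed & priority_ship -> payment_cleared]. Adds payment_cleared.
Round 7: R15 [payment_cleared & fragile_item -> notify_customer]. Adds notify_customer.
Closure: {address_valid, backorder, carrier_assigned, cond_1, dock_ready, fragile_item, hazmat_flag, insured, labeled, manifest_closed, notify_customer, order_received, oversize_item, packed, payment_cleared, pick_ticket, priority_ship, restock_request, route_local, shipped, split_shipment, stock_available, stock_low} — 23 facts.

23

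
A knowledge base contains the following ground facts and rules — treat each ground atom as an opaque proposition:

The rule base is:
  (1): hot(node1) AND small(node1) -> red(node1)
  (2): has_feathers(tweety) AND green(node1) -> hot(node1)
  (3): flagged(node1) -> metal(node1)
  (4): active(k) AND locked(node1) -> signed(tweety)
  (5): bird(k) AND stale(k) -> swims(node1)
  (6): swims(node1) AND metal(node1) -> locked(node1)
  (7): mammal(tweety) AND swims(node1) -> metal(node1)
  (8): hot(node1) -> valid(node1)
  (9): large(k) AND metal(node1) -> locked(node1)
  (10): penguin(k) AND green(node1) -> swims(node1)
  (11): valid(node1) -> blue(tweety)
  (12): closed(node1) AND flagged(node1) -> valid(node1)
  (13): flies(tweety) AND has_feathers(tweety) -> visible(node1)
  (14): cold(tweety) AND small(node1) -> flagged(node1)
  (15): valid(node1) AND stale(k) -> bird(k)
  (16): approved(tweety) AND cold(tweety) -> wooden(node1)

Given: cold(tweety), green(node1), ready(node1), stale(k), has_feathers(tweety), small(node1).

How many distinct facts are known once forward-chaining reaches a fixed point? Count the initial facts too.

15

[1] (2) [has_feathers(tweety) AND green(node1) -> hot(node1)]; (14) [cold(tweety) AND small(node1) -> flagged(node1)]. ⇒ new: hot(node1), flagged(node1).
[2] (1) [hot(node1) AND small(node1) -> red(node1)]; (3) [flagged(node1) -> metal(node1)]; (8) [hot(node1) -> valid(node1)]. ⇒ new: red(node1), metal(node1), valid(node1).
[3] (11) [valid(node1) -> blue(tweety)]; (15) [valid(node1) AND stale(k) -> bird(k)]. ⇒ new: blue(tweety), bird(k).
[4] (5) [bird(k) AND stale(k) -> swims(node1)]. ⇒ new: swims(node1).
[5] (6) [swims(node1) AND metal(node1) -> locked(node1)]. ⇒ new: locked(node1).
Closure: {bird(k), blue(tweety), cold(tweety), flagged(node1), green(node1), has_feathers(tweety), hot(node1), locked(node1), metal(node1), ready(node1), red(node1), small(node1), stale(k), swims(node1), valid(node1)} — 15 facts.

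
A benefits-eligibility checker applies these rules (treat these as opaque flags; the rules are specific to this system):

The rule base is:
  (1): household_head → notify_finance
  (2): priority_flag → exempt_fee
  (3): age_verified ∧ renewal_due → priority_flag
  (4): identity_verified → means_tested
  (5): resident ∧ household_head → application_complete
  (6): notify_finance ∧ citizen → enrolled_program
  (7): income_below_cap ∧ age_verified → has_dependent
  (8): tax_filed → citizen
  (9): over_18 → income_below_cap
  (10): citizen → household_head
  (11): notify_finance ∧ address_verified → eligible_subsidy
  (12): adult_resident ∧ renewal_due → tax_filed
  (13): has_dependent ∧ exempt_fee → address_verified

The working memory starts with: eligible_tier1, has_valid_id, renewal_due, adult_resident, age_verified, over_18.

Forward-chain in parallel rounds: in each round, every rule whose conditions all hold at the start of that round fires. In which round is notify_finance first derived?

4

Round 1: (3) [age_verified ∧ renewal_due → priority_flag]; (9) [over_18 → income_below_cap]; (12) [adult_resident ∧ renewal_due → tax_filed]. Adds priority_flag, income_below_cap, tax_filed.
Round 2: (2) [priority_flag → exempt_fee]; (7) [income_below_cap ∧ age_verified → has_dependent]; (8) [tax_filed → citizen]. Adds exempt_fee, has_dependent, citizen.
Round 3: (10) [citizen → household_head]; (13) [has_dependent ∧ exempt_fee → address_verified]. Adds household_head, address_verified.
Round 4: (1) [household_head → notify_finance]. Adds notify_finance.
notify_finance first appears in round 4.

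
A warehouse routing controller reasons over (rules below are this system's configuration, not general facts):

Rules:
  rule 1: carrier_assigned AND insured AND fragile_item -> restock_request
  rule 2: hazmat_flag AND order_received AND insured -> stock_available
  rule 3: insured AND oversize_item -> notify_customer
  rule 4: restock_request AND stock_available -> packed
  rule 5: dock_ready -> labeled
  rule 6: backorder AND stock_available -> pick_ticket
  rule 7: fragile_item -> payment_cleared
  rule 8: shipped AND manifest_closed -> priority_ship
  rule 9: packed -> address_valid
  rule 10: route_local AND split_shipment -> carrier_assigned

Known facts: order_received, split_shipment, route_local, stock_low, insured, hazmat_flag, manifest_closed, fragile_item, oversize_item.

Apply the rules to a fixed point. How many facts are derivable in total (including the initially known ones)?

16

Round 1: rule 2 [hazmat_flag AND order_received AND insured -> stock_available]; rule 3 [insured AND oversize_item -> notify_customer]; rule 7 [fragile_item -> payment_cleared]; rule 10 [route_local AND split_shipment -> carrier_assigned]. Adds stock_available, notify_customer, payment_cleared, carrier_assigned.
Round 2: rule 1 [carrier_assigned AND insured AND fragile_item -> restock_request]. Adds restock_request.
Round 3: rule 4 [restock_request AND stock_available -> packed]. Adds packed.
Round 4: rule 9 [packed -> address_valid]. Adds address_valid.
Closure: {address_valid, carrier_assigned, fragile_item, hazmat_flag, insured, manifest_closed, notify_customer, order_received, oversize_item, packed, payment_cleared, restock_request, route_local, split_shipment, stock_available, stock_low} — 16 facts.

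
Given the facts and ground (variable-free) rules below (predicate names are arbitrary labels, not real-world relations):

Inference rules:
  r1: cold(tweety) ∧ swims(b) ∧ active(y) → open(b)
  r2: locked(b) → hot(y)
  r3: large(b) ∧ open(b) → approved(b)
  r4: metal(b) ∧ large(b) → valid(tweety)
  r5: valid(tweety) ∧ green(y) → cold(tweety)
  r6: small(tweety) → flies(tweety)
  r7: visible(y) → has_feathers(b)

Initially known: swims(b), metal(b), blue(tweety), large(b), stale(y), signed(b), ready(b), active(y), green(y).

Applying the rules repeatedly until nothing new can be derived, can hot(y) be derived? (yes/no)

Round 1 fires r4, giving valid(tweety).
Round 2 fires r5, giving cold(tweety).
Round 3 fires r1, giving open(b).
Round 4 fires r3, giving approved(b).
Fixed point reached. hot(y) is concluded only by r2; r2 needs locked(b) (never derived).

no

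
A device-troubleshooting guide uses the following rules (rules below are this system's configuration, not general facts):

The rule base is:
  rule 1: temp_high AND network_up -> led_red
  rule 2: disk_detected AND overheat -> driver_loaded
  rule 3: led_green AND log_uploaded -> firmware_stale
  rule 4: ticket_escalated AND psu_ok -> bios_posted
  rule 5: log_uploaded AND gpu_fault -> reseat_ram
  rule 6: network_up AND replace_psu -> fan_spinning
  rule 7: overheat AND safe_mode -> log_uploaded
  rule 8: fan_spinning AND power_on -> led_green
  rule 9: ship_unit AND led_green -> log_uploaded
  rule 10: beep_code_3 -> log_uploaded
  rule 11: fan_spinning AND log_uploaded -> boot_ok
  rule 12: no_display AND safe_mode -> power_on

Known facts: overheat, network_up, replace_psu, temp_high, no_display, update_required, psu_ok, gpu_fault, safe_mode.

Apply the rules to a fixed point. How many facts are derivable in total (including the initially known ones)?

Round 1 fires rule 1, rule 6, rule 7, rule 12, giving led_red, fan_spinning, log_uploaded, power_on.
Round 2 fires rule 5, rule 8, rule 11, giving reseat_ram, led_green, boot_ok.
Round 3 fires rule 3, giving firmware_stale.
Closure: {boot_ok, fan_spinning, firmware_stale, gpu_fault, led_green, led_red, log_uploaded, network_up, no_display, overheat, power_on, psu_ok, replace_psu, reseat_ram, safe_mode, temp_high, update_required} — 17 facts.

17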